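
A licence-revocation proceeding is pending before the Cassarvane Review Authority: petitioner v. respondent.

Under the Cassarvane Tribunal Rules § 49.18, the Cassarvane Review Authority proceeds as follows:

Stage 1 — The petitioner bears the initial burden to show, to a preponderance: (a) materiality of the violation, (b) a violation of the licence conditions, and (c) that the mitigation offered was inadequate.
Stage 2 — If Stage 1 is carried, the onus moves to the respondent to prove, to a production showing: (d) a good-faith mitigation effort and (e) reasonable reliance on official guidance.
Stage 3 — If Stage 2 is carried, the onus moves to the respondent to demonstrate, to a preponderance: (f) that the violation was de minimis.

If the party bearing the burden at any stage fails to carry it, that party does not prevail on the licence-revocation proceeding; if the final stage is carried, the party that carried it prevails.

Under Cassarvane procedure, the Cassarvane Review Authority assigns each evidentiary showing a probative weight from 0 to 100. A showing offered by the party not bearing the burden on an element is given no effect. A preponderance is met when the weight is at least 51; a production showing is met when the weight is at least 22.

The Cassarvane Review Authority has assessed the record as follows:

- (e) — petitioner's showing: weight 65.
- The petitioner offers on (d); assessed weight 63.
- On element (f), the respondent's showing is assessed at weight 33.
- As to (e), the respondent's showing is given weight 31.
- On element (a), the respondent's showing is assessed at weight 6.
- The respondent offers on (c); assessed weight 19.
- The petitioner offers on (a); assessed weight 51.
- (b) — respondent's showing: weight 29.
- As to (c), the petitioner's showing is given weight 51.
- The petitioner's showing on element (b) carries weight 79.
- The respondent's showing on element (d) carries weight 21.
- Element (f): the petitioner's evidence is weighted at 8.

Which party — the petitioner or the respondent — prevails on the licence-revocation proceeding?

petitioner

Stage 1 — burden on petitioner; standard: a preponderance (weight is at least 51).
    (a): 51 (respondent's 6 disregarded) ≥ 51 [met]
    (b): 79 (respondent's 29 disregarded) ≥ 51 [met]
    (c): 51 (respondent's 19 disregarded) ≥ 51 [met]
  The petitioner carries Stage 1; the respondent now bears the burden.
Stage 2 — burden on respondent; standard: a production showing (weight is at least 22).
    (d): 21 (petitioner's 63 disregarded) < 22 [not met]
    (e): 31 (petitioner's 65 disregarded) ≥ 22 [met]
  Not every element is met, so the respondent fails to carry Stage 2.
The petitioner prevails.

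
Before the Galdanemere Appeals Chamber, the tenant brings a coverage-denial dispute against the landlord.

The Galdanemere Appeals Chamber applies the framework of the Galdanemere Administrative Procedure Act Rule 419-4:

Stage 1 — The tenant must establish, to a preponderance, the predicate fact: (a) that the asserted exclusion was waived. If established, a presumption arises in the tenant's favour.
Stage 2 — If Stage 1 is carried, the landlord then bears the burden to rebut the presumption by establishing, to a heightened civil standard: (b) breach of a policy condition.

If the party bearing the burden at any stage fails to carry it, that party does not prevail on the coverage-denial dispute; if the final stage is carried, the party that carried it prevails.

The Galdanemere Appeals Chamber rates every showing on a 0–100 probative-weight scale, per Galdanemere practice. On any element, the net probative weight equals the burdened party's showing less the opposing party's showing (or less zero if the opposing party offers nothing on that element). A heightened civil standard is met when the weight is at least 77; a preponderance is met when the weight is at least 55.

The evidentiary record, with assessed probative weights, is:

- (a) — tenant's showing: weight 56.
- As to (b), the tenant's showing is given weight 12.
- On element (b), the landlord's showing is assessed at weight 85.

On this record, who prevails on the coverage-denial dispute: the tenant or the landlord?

tenant

Stage 1 — burden on tenant; standard: a preponderance (weight is at least 55).
    (a): 56 ≥ 55 [met]
  The tenant carries Stage 1; the landlord now bears the burden.
Stage 2 — burden on landlord; standard: a heightened civil standard (weight is at least 77).
    (b): 85 − 12 = 73 < 77 [not met]
  The landlord does not carry Stage 2.
So the tenant prevails.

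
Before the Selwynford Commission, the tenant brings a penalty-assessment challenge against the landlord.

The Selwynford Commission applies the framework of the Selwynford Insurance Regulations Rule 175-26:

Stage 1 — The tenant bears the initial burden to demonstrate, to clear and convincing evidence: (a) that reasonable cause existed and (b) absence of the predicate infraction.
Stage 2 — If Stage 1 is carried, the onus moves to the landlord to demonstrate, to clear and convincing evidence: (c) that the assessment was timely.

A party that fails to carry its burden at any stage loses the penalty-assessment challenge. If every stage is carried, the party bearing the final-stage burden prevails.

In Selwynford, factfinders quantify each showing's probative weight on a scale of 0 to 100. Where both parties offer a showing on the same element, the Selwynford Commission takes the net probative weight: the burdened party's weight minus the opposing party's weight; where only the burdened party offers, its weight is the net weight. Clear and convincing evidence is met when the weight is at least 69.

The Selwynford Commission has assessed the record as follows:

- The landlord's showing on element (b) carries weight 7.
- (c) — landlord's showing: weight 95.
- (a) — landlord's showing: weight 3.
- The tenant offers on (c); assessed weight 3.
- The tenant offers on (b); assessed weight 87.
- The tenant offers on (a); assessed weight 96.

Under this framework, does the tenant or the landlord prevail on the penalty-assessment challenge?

Stage 1 (tenant, clear and convincing evidence, weight is at least 69): (a) net 96−3=93 ≥ 69 — meets; (b) net 87−7=80 ≥ 69 — meets.
  All elements met. The burden passes to the landlord.
Stage 2 (landlord, clear and convincing evidence, weight is at least 69): (c) net 95−3=92 ≥ 69 — meets.
  All elements met at the final stage.
With every stage satisfied, the landlord prevails.

landlord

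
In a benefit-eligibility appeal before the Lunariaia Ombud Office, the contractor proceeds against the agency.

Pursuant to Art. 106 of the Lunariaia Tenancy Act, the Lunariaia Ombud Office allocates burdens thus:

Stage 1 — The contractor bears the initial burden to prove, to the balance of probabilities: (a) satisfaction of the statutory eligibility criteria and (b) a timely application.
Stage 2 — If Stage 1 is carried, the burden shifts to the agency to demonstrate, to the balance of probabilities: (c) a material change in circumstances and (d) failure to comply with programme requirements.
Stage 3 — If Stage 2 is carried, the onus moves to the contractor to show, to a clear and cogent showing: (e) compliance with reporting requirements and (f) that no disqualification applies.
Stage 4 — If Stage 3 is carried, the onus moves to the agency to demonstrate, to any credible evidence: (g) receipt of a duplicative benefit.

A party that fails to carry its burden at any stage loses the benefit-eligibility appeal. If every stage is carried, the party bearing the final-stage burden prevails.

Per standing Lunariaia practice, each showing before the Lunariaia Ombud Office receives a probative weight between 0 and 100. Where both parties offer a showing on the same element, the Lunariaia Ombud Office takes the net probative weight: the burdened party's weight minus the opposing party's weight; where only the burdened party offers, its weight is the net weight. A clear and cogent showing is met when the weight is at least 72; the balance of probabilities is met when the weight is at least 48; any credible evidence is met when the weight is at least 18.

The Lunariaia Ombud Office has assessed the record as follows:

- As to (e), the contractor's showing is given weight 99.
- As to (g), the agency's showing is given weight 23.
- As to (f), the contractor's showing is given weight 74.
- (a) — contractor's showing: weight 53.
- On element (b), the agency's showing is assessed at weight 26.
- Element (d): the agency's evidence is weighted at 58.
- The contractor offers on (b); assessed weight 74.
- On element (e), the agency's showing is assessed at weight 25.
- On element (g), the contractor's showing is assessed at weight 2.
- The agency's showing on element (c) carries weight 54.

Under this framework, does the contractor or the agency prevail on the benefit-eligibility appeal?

agency

Stage 1 — burden on contractor; standard: the balance of probabilities (weight is at least 48).
    (a): 53 ≥ 48 [met]
    (b): 74 − 26 = 48 ≥ 48 [met]
  Stage 1 carried; the burden shifts to the agency.
Stage 2 — burden on agency; standard: the balance of probabilities (weight is at least 48).
    (c): 54 ≥ 48 [met]
    (d): 58 ≥ 48 [met]
  The agency carries Stage 2; the contractor now bears the burden.
Stage 3 — burden on contractor; standard: a clear and cogent showing (weight is at least 72).
    (e): 99 − 25 = 74 ≥ 72 [met]
    (f): 74 ≥ 72 [met]
  Stage 3 is satisfied; the onus moves to the agency.
Stage 4 — burden on agency; standard: any credible evidence (weight is at least 18).
    (g): 23 − 2 = 21 ≥ 18 [met]
  All elements met at the final stage.
All stages carried — the agency prevails.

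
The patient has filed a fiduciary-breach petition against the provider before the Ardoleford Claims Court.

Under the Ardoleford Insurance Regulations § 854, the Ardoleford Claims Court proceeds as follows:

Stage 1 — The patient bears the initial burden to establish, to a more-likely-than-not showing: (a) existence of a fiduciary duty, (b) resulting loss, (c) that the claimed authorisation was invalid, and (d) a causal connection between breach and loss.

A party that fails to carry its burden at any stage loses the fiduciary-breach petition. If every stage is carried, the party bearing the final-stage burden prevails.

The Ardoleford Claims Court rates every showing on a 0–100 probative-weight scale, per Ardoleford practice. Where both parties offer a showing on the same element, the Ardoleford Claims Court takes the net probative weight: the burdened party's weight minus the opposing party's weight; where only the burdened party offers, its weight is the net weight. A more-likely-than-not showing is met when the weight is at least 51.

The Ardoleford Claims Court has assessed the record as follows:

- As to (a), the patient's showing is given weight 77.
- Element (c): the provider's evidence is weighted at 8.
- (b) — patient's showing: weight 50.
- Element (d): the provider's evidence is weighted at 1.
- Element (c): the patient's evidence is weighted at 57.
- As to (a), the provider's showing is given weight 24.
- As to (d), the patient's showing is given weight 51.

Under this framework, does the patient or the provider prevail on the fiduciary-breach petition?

provider

Stage 1 (patient, a more-likely-than-not showing, weight is at least 51): (a) net 77−24=53 ≥ 51 — meets; (b) 50 < 51 — fails; (c) net 57−8=49 < 51 — fails; (d) net 51−1=50 < 51 — fails.
  The patient does not carry Stage 1.
So the provider prevails.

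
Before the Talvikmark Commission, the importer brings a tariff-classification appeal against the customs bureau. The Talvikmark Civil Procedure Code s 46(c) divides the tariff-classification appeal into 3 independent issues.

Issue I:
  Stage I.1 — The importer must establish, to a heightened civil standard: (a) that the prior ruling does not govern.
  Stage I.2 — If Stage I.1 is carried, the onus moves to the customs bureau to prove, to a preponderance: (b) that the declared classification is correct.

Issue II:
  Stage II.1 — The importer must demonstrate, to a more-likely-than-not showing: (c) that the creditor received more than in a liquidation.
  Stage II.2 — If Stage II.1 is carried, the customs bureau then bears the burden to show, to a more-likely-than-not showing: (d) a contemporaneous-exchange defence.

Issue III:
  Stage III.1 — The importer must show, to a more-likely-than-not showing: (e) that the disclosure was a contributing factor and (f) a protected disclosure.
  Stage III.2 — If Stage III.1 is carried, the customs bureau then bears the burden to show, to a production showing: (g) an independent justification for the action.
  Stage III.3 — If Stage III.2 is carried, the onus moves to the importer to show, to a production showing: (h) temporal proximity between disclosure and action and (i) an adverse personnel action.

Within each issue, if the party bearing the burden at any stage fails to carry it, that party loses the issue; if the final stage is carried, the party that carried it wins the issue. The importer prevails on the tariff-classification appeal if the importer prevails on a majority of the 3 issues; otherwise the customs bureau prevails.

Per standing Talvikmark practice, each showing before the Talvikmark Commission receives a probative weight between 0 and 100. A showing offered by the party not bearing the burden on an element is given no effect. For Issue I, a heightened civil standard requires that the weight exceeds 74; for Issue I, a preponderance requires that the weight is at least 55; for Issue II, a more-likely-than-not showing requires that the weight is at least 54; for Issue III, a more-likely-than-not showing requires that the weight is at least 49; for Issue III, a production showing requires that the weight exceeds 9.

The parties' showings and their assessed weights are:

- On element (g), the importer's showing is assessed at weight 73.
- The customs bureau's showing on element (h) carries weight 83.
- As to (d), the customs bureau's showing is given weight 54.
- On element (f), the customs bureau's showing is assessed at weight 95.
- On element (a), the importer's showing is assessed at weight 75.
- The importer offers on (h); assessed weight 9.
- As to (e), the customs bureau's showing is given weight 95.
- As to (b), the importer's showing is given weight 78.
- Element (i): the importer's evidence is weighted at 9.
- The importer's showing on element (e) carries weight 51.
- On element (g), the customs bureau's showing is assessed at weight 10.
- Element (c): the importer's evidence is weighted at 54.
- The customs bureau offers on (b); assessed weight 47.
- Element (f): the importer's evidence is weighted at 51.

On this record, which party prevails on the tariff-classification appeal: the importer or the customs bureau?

customs bureau

— Issue I —
At Stage I.1 the importer must meet a heightened civil standard (weight exceeds 74): on (a) the weight is 75, which does exceed 74, so (a) meets the standard.
  The importer carries Stage I.1; the customs bureau now bears the burden.
At Stage I.2 the customs bureau must meet a preponderance (weight is at least 55): on (b) the weight is 47 (the importer's 78 is given no effect), < 55, so (b) does not meet the standard.
  The customs bureau does not carry Stage I.2.
The importer prevails on this issue.
— Issue II —
Stage II.1 (importer, a more-likely-than-not showing, weight is at least 54): (c) 54 ≥ 54 — meets.
  Stage II.1 carried; the burden shifts to the customs bureau.
Stage II.2 (customs bureau, a more-likely-than-not showing, weight is at least 54): (d) 54 ≥ 54 — meets.
  All elements met at the final stage.
All stages carried — the customs bureau prevails on this issue.
— Issue III —
Stage III.1 (importer, a more-likely-than-not showing, weight is at least 49): (e) 51 (customs bureau's 95 disregarded) ≥ 49 — meets; (f) 51 (customs bureau's 95 disregarded) ≥ 49 — meets.
  Stage III.1 is satisfied; the onus moves to the customs bureau.
Stage III.2 (customs bureau, a production showing, weight exceeds 9): (g) 10 (importer's 73 disregarded) > 9 — meets.
  All elements met. The burden passes to the importer.
Stage III.3 (importer, a production showing, weight exceeds 9): (h) 9 (customs bureau's 83 disregarded) ≤ 9 — fails; (i) 9 ≤ 9 — fails.
  The importer does not carry Stage III.3.
The customs bureau prevails on this issue.
Per-issue: Issue I → importer; Issue II → customs bureau; Issue III → customs bureau. The importer must prevail on a majority of issues; overall, the customs bureau prevails.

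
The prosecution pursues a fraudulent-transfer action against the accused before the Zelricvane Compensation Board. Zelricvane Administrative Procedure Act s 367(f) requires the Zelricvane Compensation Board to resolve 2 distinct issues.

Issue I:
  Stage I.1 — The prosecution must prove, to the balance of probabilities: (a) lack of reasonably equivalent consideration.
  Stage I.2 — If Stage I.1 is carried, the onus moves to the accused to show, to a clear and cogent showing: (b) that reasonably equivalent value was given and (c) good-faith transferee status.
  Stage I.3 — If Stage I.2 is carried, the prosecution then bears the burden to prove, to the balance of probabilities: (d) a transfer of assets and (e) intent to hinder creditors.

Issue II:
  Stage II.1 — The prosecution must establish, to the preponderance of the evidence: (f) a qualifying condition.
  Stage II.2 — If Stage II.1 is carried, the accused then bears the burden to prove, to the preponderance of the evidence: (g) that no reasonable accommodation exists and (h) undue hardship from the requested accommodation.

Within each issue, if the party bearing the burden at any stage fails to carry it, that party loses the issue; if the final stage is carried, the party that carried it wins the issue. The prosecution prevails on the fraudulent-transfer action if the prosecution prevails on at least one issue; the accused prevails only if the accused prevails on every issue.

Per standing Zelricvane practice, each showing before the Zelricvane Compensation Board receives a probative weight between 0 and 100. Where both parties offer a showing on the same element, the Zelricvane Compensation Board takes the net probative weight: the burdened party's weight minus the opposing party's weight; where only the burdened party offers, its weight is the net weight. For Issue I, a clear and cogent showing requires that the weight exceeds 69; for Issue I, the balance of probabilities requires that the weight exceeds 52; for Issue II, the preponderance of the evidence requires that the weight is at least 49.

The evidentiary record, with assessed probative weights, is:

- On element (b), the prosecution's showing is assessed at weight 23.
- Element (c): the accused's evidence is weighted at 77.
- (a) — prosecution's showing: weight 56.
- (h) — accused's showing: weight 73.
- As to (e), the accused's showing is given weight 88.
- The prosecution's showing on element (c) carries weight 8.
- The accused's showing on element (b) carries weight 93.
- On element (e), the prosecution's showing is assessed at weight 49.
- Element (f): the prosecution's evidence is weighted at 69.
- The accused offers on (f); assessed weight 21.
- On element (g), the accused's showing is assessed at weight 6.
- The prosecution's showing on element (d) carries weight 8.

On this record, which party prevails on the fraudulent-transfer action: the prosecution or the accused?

— Issue I —
Stage I.1 (prosecution, the balance of probabilities, weight exceeds 52): (a) 56 > 52 — meets.
  All elements met. The burden passes to the accused.
Stage I.2 (accused, a clear and cogent showing, weight exceeds 69): (b) net 93−23=70 > 69 — meets; (c) net 77−8=69 ≤ 69 — fails.
  Not every element is met, so the accused fails to carry Stage I.2.
The prosecution prevails on this issue.
— Issue II —
Stage II.1 — burden on prosecution; standard: the preponderance of the evidence (weight is at least 49).
    (f): 69 − 21 = 48 < 49 [not met]
  Stage II.1 not carried; the prosecution fails its burden.
The analysis ends at Stage II.1; the accused prevails on this issue.
Per-issue: Issue I → prosecution; Issue II → accused. The prosecution must prevail on at least one issue; overall, the prosecution prevails.

prosecution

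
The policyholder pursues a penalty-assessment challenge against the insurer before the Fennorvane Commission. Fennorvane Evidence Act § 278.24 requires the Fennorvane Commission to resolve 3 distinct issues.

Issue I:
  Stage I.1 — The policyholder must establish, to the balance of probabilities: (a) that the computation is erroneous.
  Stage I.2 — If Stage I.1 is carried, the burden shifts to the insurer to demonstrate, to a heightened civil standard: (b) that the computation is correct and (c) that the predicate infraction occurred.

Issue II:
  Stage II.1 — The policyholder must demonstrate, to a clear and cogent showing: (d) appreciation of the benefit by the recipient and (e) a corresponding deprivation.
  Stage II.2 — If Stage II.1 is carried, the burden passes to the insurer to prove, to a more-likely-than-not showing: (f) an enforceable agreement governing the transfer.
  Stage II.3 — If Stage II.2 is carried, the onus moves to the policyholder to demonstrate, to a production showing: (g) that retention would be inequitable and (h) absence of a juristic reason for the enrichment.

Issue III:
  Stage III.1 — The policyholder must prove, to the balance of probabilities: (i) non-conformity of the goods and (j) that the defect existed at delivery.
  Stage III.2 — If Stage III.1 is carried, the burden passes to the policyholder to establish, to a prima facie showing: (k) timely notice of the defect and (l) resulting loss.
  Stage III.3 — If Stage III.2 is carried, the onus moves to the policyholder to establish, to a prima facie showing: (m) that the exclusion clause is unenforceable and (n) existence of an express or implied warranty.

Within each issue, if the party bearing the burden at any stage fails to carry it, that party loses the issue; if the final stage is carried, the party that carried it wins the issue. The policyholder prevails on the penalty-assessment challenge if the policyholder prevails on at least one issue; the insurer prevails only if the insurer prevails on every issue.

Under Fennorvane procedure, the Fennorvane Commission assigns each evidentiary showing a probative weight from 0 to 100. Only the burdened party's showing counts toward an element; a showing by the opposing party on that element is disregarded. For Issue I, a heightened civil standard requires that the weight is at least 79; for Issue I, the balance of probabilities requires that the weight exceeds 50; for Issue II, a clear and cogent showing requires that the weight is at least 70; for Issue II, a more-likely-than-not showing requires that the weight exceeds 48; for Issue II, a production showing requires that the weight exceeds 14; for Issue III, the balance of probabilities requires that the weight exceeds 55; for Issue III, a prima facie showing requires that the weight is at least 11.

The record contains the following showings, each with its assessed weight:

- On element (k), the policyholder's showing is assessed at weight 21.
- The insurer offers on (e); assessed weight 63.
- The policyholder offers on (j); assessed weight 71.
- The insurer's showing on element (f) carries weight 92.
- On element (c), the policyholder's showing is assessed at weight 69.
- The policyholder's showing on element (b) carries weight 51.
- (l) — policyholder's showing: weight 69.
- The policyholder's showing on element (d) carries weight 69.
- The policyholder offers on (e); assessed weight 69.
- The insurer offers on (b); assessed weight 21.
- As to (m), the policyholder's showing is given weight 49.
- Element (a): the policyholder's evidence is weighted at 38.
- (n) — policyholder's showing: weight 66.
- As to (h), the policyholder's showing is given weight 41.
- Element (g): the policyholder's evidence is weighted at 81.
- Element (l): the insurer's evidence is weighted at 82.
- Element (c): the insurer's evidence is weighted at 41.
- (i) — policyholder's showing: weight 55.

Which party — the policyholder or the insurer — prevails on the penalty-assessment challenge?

insurer

— Issue I —
Stage I.1 (policyholder, the balance of probabilities, weight exceeds 50): (a) 38 ≤ 50 — fails.
  Stage I.1 not carried; the policyholder fails its burden.
The insurer prevails on this issue.
— Issue II —
At Stage II.1 the policyholder must meet a clear and cogent showing (weight is at least 70): on (d) the weight is 69, < 70, so (d) does not meet the standard; on (e) the weight is 69 (the insurer's 63 is given no effect), which does not reach 70, so (e) does not meet the standard.
  The policyholder does not carry Stage II.1.
So the insurer prevails on this issue.
— Issue III —
Stage III.1 — burden on policyholder; standard: the balance of probabilities (weight exceeds 55).
    (i): 55 ≤ 55 [not met]
    (j): 71 > 55 [met]
  Stage III.1 not carried; the policyholder fails its burden.
So the insurer prevails on this issue.
Per-issue: Issue I → insurer; Issue II → insurer; Issue III → insurer. The policyholder must prevail on at least one issue; overall, the insurer prevails.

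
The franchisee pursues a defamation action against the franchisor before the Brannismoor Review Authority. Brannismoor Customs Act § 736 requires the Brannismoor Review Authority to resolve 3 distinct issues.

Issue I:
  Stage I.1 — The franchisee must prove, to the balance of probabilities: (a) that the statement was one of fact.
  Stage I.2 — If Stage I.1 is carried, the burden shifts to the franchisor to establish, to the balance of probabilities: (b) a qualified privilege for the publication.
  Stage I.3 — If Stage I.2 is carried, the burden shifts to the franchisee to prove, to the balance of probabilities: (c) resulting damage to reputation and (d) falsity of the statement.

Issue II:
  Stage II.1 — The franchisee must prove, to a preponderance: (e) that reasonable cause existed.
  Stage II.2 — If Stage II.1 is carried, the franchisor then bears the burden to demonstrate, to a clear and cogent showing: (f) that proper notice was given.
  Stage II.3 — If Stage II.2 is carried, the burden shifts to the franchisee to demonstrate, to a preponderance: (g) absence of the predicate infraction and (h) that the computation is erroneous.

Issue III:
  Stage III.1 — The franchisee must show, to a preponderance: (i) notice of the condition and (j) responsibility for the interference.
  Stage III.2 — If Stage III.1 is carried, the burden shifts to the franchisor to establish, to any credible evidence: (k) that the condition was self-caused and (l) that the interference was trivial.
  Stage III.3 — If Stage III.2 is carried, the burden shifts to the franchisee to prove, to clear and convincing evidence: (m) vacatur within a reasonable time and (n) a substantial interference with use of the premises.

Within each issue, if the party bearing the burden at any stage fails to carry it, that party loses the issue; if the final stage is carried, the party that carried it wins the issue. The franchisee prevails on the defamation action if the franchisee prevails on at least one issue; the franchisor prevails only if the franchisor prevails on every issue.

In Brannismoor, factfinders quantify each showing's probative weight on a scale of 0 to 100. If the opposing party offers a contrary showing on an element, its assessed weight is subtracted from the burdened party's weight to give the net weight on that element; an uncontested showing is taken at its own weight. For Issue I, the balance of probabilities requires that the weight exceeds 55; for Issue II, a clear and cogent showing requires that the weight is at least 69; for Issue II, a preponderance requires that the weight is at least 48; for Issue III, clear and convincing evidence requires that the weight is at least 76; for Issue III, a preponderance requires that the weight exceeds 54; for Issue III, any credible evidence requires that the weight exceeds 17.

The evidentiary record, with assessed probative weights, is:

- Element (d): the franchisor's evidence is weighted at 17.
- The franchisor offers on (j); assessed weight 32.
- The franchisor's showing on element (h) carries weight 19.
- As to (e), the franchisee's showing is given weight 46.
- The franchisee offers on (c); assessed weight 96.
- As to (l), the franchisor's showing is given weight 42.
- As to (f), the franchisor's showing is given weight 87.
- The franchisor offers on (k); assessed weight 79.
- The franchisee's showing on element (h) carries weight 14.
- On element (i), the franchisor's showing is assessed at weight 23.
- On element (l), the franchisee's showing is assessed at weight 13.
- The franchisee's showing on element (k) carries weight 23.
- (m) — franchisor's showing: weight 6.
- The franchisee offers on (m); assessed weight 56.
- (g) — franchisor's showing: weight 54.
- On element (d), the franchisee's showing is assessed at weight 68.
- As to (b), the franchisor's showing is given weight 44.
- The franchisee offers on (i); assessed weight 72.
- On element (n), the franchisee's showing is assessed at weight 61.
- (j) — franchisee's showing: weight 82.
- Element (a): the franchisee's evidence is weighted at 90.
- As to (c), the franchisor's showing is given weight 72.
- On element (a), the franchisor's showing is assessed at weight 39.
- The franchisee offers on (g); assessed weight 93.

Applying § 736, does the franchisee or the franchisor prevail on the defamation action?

franchisor

— Issue I —
Stage I.1 (franchisee, the balance of probabilities, weight exceeds 55): (a) net 90−39=51 ≤ 55 — fails.
  Not every element is met, so the franchisee fails to carry Stage I.1.
The franchisor prevails on this issue.
— Issue II —
Stage II.1 — burden on franchisee; standard: a preponderance (weight is at least 48).
    (e): 46 < 48 [not met]
  Stage II.1 not carried; the franchisee fails its burden.
So the franchisor prevails on this issue.
— Issue III —
Stage III.1 — burden on franchisee; standard: a preponderance (weight exceeds 54).
    (i): 72 − 23 = 49 ≤ 54 [not met]
    (j): 82 − 32 = 50 ≤ 54 [not met]
  Stage III.1 not carried; the franchisee fails its burden.
So the franchisor prevails on this issue.
Per-issue: Issue I → franchisor; Issue II → franchisor; Issue III → franchisor. The franchisee must prevail on at least one issue; overall, the franchisor prevails.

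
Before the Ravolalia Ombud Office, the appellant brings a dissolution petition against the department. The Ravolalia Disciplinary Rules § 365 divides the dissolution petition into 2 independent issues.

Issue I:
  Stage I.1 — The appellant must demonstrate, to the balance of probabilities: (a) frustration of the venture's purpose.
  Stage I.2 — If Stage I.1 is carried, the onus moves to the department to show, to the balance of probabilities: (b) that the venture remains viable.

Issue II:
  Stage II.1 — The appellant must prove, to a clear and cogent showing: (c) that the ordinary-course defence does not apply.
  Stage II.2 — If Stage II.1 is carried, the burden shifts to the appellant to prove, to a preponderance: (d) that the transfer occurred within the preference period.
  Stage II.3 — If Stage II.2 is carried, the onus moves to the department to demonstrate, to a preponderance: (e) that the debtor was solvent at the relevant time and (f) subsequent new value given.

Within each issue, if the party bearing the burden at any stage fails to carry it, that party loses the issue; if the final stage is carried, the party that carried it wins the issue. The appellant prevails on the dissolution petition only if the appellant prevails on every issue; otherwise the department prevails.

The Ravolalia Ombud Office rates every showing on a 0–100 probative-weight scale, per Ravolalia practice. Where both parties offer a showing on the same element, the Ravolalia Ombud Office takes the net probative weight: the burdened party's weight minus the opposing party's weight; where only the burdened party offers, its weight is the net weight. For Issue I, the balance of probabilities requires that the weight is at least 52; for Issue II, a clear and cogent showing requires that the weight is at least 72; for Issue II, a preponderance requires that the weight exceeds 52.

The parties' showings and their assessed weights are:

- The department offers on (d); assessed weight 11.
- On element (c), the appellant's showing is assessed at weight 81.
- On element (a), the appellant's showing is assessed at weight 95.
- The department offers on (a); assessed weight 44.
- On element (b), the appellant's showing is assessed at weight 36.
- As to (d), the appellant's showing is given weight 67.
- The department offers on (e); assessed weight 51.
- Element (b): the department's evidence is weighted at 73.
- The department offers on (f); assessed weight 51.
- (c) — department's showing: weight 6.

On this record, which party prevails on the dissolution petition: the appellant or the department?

— Issue I —
Stage I.1 (appellant, the balance of probabilities, weight is at least 52): (a) net 95−44=51 < 52 — fails.
  The appellant does not carry Stage I.1.
The department prevails on this issue.
— Issue II —
At Stage II.1 the appellant must meet a clear and cogent showing (weight is at least 72): on (c) the weight is 81 less the opposing 6 gives net 75, ≥ 72, so (c) meets the standard.
  Stage II.1 carried; the burden remains with the appellant.
At Stage II.2 the appellant must meet a preponderance (weight exceeds 52): on (d) the weight is 67 less the opposing 11 gives net 56, which does exceed 52, so (d) meets the standard.
  All elements met. The burden passes to the department.
At Stage II.3 the department must meet a preponderance (weight exceeds 52): on (e) the weight is 51, ≤ 52, so (e) does not meet the standard; on (f) the weight is 51, ≤ 52, so (f) does not meet the standard.
  Stage II.3 not carried; the department fails its burden.
The appellant prevails on this issue.
Per-issue: Issue I → department; Issue II → appellant. The appellant must prevail on every issue; overall, the department prevails.

department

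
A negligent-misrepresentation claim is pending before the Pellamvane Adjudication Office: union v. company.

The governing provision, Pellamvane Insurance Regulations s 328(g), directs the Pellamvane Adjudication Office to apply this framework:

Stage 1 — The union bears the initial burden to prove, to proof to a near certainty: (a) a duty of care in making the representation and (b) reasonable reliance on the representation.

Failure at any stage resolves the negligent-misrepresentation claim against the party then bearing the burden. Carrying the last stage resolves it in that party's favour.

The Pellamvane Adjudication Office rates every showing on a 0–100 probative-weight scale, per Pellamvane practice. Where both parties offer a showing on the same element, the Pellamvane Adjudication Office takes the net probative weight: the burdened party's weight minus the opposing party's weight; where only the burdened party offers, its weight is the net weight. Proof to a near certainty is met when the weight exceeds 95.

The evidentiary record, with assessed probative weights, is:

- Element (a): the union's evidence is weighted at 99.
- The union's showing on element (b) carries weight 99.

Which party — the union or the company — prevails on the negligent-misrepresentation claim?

union

Stage 1 (union, proof to a near certainty, weight exceeds 95): (a) 99 > 95 — meets; (b) 99 > 95 — meets.
  The union carries the last stage.
Every stage carried; the union prevails.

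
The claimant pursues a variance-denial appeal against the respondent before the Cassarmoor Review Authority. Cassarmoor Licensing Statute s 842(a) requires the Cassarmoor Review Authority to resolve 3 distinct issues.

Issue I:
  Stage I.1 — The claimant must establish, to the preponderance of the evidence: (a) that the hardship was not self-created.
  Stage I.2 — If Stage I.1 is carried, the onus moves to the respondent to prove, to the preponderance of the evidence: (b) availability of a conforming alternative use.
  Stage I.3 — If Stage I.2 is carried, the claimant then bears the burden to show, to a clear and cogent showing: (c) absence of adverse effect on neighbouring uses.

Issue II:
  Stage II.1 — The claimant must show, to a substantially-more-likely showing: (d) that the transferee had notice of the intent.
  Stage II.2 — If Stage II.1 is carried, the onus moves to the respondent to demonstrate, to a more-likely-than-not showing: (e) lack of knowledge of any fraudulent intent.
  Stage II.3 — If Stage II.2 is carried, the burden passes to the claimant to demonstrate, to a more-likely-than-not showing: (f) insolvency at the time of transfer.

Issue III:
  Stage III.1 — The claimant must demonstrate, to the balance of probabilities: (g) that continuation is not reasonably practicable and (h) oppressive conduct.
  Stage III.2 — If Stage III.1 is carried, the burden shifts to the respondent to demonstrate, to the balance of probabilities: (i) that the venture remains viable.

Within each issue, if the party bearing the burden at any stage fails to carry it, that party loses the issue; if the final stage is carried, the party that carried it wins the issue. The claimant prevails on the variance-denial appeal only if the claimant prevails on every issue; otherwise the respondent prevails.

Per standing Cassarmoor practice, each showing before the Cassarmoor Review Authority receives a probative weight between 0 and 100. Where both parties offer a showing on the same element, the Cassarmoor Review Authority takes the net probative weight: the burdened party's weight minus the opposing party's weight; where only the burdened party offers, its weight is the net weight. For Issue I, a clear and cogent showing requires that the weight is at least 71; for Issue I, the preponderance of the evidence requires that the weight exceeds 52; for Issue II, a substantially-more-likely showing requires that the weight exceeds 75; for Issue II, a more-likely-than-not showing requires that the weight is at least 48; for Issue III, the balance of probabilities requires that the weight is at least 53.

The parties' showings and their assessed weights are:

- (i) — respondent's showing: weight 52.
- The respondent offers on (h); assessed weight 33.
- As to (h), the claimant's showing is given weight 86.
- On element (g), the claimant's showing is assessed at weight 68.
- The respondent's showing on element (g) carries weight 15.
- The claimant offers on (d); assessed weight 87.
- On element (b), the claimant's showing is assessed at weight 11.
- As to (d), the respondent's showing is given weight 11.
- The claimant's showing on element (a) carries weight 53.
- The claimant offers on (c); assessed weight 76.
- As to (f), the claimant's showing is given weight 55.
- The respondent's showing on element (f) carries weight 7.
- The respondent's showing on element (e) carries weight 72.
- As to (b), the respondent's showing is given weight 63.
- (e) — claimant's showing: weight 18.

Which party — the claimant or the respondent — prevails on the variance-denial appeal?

claimant

— Issue I —
At Stage I.1 the claimant must meet the preponderance of the evidence (weight exceeds 52): on (a) the weight is 53, > 52, so (a) meets the standard.
  Stage I.1 carried; the burden shifts to the respondent.
At Stage I.2 the respondent must meet the preponderance of the evidence (weight exceeds 52): on (b) the weight is 63 less the opposing 11 gives net 52, ≤ 52, so (b) does not meet the standard.
  The respondent does not carry Stage I.2.
So the claimant prevails on this issue.
— Issue II —
Stage II.1 (claimant, a substantially-more-likely showing, weight exceeds 75): (d) net 87−11=76 > 75 — meets.
  Stage II.1 is satisfied; the onus moves to the respondent.
Stage II.2 (respondent, a more-likely-than-not showing, weight is at least 48): (e) net 72−18=54 ≥ 48 — meets.
  Stage II.2 is satisfied; the onus moves to the claimant.
Stage II.3 (claimant, a more-likely-than-not showing, weight is at least 48): (f) net 55−7=48 ≥ 48 — meets.
  All elements met at the final stage.
Every stage carried; the claimant prevails on this issue.
— Issue III —
At Stage III.1 the claimant must meet the balance of probabilities (weight is at least 53): on (g) the weight is 68 less the opposing 15 gives net 53, ≥ 53, so (g) meets the standard; on (h) the weight is 86 less the opposing 33 gives net 53, which does reach 53, so (h) meets the standard.
  Stage III.1 carried; the burden shifts to the respondent.
At Stage III.2 the respondent must meet the balance of probabilities (weight is at least 53): on (i) the weight is 52, < 53, so (i) does not meet the standard.
  The respondent does not carry Stage III.2.
So the claimant prevails on this issue.
Per-issue: Issue I → claimant; Issue II → claimant; Issue III → claimant. The claimant must prevail on every issue; overall, the claimant prevails.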